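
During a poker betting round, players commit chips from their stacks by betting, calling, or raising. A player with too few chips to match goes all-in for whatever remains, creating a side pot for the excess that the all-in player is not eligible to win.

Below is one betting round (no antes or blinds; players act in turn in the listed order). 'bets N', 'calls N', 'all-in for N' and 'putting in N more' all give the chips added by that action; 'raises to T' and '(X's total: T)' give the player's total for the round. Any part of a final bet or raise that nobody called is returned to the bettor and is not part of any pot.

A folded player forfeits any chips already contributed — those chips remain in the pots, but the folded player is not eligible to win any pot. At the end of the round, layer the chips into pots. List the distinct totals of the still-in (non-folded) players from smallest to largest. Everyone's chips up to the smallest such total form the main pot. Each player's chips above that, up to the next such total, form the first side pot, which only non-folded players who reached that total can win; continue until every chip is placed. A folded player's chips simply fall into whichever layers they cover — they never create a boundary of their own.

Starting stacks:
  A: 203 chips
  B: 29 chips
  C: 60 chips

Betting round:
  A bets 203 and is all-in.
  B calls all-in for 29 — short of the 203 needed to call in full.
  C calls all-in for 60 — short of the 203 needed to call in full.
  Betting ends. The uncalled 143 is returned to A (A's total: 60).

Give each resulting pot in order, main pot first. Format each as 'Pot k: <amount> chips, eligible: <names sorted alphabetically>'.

Pot 1: 87 chips, eligible: A, B, C
Pot 2: 62 chips, eligible: A, C

Derivation:
Contributions (after 143 returned to A): A=60, B=29, C=60
Pot levels (distinct totals of non-folded players): 29, 60
Layer 1-29: 29 each from A, B, C = 29*3 = 87 chips; eligible A, B, C
Layer 30-60: 31 each from A, C = 31*2 = 62 chips; eligible A, C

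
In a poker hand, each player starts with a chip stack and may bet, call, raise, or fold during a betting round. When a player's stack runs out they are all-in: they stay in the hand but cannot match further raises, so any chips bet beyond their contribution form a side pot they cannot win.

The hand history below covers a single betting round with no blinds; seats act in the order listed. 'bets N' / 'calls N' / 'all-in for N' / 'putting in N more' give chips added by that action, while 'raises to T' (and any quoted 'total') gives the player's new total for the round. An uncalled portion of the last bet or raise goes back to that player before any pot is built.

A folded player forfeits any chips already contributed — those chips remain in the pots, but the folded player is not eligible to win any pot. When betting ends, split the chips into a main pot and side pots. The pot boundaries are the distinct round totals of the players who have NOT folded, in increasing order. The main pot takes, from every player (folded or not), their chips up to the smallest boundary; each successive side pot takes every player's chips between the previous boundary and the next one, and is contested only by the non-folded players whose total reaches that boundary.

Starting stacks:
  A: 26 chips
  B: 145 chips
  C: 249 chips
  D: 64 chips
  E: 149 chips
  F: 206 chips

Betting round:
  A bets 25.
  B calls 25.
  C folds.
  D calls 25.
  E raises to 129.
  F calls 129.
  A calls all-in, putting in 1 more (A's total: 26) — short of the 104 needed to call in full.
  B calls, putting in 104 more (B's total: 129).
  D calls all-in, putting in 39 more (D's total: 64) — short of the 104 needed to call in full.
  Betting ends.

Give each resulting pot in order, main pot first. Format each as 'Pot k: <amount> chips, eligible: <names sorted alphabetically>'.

Contributions: A=26, B=129, D=64, E=129, F=129
Folded: C
Pot levels (distinct totals of non-folded players): 26, 64, 129
Layer 1-26: 26 each from A, B, D, E, F = 26*5 = 130 chips; eligible A, B, D, E, F
Layer 27-64: 38 each from B, D, E, F = 38*4 = 152 chips; eligible B, D, E, F
Layer 65-129: 65 each from B, E, F = 65*3 = 195 chips; eligible B, E, F

Pot 1: 130 chips, eligible: A, B, D, E, F
Pot 2: 152 chips, eligible: B, D, E, F
Pot 3: 195 chips, eligible: B, E, F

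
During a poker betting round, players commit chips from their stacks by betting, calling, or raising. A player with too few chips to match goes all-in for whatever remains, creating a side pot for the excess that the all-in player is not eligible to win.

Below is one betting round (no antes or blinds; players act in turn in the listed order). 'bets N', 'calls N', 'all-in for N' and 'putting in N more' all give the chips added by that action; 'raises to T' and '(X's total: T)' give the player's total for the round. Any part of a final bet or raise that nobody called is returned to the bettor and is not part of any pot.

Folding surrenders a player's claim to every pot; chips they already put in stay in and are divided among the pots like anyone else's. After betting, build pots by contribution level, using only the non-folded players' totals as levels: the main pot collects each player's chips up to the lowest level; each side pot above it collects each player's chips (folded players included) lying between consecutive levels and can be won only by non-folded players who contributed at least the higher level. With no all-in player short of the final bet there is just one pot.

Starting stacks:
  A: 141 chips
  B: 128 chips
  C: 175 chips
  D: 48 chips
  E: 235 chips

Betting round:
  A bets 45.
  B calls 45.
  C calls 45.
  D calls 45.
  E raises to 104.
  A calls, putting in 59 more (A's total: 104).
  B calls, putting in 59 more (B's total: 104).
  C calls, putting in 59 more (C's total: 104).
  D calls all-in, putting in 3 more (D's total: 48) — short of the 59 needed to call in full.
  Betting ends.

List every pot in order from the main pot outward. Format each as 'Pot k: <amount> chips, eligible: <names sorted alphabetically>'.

Contributions: A=104, B=104, C=104, D=48, E=104
Pot levels (distinct totals of non-folded players): 48, 104
Layer 1-48: 48 each from A, B, C, D, E = 48*5 = 240 chips; eligible A, B, C, D, E
Layer 49-104: 56 each from A, B, C, E = 56*4 = 224 chips; eligible A, B, C, E

Pot 1: 240 chips, eligible: A, B, C, D, E
Pot 2: 224 chips, eligible: A, B, C, E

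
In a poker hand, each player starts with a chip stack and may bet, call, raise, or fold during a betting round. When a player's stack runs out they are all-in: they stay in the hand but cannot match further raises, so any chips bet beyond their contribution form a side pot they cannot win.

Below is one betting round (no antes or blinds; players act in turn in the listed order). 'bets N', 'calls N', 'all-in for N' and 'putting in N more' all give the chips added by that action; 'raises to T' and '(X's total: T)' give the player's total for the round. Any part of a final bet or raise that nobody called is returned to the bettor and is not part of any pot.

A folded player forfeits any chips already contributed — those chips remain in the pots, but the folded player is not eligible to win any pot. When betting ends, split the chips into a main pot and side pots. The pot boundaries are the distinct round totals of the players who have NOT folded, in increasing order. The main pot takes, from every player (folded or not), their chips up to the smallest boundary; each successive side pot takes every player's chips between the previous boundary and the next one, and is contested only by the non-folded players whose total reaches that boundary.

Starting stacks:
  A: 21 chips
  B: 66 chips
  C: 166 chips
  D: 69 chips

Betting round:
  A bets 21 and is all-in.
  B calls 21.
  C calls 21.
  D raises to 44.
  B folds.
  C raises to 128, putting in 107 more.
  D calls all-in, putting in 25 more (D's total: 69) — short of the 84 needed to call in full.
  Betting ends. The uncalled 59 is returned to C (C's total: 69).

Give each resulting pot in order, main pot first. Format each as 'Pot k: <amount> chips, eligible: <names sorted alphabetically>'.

Contributions (after 59 returned to C): A=21, B=21, C=69, D=69
Folded: B
Pot levels (distinct totals of non-folded players): 21, 69
Layer 1-21: 21 each from A, B, C, D = 21*4 = 84 chips; eligible A, C, D
Layer 22-69: 48 each from C, D = 48*2 = 96 chips; eligible C, D

Pot 1: 84 chips, eligible: A, C, D
Pot 2: 96 chips, eligible: C, D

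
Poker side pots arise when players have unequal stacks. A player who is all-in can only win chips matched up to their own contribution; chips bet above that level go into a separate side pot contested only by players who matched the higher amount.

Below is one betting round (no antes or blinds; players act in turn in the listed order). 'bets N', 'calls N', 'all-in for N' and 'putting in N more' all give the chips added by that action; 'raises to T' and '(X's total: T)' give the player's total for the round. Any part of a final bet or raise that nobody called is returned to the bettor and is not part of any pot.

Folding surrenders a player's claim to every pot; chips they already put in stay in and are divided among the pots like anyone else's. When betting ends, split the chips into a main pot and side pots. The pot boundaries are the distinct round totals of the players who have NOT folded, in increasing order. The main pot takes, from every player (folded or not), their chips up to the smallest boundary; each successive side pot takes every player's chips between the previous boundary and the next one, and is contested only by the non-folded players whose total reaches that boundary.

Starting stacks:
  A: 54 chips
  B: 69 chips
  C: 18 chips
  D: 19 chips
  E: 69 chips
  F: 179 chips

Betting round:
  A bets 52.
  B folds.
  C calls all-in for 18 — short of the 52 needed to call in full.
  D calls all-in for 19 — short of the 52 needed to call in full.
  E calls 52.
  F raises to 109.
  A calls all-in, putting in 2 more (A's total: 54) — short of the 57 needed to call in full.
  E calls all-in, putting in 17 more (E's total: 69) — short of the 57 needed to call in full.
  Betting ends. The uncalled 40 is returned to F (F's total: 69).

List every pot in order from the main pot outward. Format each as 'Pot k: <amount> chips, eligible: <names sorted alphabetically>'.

Contributions (after 40 returned to F): A=54, C=18, D=19, E=69, F=69
Folded: B
Pot levels (distinct totals of non-folded players): 18, 19, 54, 69
Layer 1-18: 18 each from A, C, D, E, F = 18*5 = 90 chips; eligible A, C, D, E, F
Layer 19-19: 1 each from A, D, E, F = 1*4 = 4 chips; eligible A, D, E, F
Layer 20-54: 35 each from A, E, F = 35*3 = 105 chips; eligible A, E, F
Layer 55-69: 15 each from E, F = 15*2 = 30 chips; eligible E, F

Pot 1: 90 chips, eligible: A, C, D, E, F
Pot 2: 4 chips, eligible: A, D, E, F
Pot 3: 105 chips, eligible: A, E, F
Pot 4: 30 chips, eligible: E, F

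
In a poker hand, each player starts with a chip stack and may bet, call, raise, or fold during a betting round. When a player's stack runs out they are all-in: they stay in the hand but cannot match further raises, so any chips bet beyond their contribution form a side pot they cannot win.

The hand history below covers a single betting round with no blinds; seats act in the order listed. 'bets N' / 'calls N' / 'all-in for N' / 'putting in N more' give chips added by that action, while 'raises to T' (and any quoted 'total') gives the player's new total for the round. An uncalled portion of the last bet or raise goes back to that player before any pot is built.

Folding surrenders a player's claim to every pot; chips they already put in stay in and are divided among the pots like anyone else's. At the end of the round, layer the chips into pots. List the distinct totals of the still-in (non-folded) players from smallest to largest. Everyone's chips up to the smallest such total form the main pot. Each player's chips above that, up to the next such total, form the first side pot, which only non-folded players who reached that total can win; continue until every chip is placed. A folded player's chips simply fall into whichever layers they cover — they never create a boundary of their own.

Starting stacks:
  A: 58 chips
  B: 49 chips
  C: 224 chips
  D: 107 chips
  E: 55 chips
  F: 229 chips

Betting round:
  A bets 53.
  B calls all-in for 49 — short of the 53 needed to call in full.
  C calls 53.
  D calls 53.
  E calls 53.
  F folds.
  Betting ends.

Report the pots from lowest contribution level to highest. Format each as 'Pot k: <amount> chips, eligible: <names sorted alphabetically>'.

Contributions: A=53, B=49, C=53, D=53, E=53
Folded: F
Pot levels (distinct totals of non-folded players): 49, 53
Layer 1-49: 49 each from A, B, C, D, E = 49*5 = 245 chips; eligible A, B, C, D, E
Layer 50-53: 4 each from A, C, D, E = 4*4 = 16 chips; eligible A, C, D, E

Pot 1: 245 chips, eligible: A, B, C, D, E
Pot 2: 16 chips, eligible: A, C, D, E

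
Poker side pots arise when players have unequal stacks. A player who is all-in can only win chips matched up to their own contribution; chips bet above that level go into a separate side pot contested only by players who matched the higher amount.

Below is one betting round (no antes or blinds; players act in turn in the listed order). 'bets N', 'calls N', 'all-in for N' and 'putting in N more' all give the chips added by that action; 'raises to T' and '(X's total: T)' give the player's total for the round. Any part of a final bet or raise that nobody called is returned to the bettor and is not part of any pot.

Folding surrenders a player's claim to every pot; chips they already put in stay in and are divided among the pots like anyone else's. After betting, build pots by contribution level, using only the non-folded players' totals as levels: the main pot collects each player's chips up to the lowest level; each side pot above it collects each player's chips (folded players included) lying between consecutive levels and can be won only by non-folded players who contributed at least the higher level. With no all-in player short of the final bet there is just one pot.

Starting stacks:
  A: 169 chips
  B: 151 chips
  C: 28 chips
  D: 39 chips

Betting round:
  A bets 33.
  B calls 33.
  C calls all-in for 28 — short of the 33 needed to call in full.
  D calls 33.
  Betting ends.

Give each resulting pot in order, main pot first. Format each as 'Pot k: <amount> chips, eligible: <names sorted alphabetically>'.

Pot 1: 112 chips, eligible: A, B, C, D
Pot 2: 15 chips, eligible: A, B, D

Derivation:
Contributions: A=33, B=33, C=28, D=33
Pot levels (distinct totals of non-folded players): 28, 33
Layer 1-28: 28 each from A, B, C, D = 28*4 = 112 chips; eligible A, B, C, D
Layer 29-33: 5 each from A, B, D = 5*3 = 15 chips; eligible A, B, D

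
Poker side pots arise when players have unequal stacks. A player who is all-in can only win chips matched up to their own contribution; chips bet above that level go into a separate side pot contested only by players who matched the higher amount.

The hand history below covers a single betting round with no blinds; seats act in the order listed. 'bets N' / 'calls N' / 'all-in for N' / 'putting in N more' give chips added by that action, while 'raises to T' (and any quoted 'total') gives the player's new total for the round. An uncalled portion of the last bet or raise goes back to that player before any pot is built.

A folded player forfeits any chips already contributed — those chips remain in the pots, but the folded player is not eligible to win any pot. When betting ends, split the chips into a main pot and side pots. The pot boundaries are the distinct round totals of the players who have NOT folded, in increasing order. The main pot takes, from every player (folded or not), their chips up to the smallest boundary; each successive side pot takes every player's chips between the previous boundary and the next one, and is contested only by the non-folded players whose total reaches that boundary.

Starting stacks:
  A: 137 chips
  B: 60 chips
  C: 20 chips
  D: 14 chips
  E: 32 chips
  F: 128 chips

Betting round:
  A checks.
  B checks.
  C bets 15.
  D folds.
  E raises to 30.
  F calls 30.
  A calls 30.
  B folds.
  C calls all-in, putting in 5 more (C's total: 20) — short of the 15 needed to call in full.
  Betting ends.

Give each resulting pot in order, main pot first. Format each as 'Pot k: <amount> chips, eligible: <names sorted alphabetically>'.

Pot 1: 80 chips, eligible: A, C, E, F
Pot 2: 30 chips, eligible: A, E, F

Derivation:
Contributions: A=30, C=20, E=30, F=30
Folded: B, D
Pot levels (distinct totals of non-folded players): 20, 30
Layer 1-20: 20 each from A, C, E, F = 20*4 = 80 chips; eligible A, C, E, F
Layer 21-30: 10 each from A, E, F = 10*3 = 30 chips; eligible A, E, F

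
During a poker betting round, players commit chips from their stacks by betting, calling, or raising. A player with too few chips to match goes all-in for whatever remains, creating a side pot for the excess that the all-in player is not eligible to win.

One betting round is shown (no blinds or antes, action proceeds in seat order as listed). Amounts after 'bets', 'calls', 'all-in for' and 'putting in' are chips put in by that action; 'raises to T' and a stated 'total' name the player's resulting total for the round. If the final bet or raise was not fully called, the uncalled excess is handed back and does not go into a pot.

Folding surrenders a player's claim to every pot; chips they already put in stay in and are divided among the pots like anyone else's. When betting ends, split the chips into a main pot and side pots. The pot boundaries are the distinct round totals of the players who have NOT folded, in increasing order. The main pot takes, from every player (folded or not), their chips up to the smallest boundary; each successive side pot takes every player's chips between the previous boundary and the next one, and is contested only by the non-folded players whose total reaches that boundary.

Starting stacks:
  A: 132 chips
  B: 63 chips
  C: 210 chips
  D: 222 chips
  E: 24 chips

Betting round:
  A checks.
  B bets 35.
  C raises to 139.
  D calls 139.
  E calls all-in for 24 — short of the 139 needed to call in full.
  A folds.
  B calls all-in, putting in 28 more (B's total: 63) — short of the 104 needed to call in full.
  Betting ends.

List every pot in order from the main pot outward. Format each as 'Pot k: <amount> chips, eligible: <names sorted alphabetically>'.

Pot 1: 96 chips, eligible: B, C, D, E
Pot 2: 117 chips, eligible: B, C, D
Pot 3: 152 chips, eligible: C, D

Derivation:
Contributions: B=63, C=139, D=139, E=24
Folded: A
Pot levels (distinct totals of non-folded players): 24, 63, 139
Layer 1-24: 24 each from B, C, D, E = 24*4 = 96 chips; eligible B, C, D, E
Layer 25-63: 39 each from B, C, D = 39*3 = 117 chips; eligible B, C, D
Layer 64-139: 76 each from C, D = 76*2 = 152 chips; eligible C, D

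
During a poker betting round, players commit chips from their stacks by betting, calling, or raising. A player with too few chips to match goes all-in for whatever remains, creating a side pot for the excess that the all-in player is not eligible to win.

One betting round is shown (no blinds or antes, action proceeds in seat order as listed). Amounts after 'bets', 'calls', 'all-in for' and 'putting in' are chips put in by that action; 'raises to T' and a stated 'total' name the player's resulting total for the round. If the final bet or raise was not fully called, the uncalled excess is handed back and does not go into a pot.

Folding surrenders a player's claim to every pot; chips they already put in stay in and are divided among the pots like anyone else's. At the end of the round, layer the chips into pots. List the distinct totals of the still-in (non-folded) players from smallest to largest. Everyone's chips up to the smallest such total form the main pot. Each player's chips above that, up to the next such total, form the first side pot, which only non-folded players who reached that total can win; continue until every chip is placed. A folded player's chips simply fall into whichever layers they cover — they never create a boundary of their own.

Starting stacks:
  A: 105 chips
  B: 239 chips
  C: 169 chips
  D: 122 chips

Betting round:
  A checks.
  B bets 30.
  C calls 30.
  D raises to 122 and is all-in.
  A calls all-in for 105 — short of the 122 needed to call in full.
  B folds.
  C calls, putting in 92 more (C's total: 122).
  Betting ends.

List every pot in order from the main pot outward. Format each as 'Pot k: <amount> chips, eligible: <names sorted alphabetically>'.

Contributions: A=105, B=30, C=122, D=122
Folded: B
Pot levels (distinct totals of non-folded players): 105, 122
Layer 1-105: A 105 + B 30 + C 105 + D 105 = 345 chips; eligible A, C, D
Layer 106-122: 17 each from C, D = 17*2 = 34 chips; eligible C, D

Pot 1: 345 chips, eligible: A, C, D
Pot 2: 34 chips, eligible: C, D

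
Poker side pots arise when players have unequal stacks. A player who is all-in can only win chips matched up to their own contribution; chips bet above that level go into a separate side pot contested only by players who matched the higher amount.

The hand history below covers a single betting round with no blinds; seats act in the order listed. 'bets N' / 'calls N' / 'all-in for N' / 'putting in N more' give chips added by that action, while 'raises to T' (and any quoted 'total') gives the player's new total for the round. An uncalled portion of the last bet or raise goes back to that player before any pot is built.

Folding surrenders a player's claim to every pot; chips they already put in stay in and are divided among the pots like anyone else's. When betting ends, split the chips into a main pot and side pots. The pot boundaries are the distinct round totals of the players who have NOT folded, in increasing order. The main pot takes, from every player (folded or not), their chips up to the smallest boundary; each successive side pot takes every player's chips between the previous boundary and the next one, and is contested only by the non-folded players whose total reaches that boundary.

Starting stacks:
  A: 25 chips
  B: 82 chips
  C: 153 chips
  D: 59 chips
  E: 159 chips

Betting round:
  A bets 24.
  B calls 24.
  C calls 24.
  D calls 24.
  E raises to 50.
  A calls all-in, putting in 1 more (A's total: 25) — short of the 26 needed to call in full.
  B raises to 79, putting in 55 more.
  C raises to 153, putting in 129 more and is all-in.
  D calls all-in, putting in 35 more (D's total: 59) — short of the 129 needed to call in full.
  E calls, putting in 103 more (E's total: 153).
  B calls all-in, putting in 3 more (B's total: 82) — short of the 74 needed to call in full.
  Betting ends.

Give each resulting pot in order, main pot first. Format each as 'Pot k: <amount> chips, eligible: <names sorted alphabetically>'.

Contributions: A=25, B=82, C=153, D=59, E=153
Pot levels (distinct totals of non-folded players): 25, 59, 82, 153
Layer 1-25: 25 each from A, B, C, D, E = 25*5 = 125 chips; eligible A, B, C, D, E
Layer 26-59: 34 each from B, C, D, E = 34*4 = 136 chips; eligible B, C, D, E
Layer 60-82: 23 each from B, C, E = 23*3 = 69 chips; eligible B, C, E
Layer 83-153: 71 each from C, E = 71*2 = 142 chips; eligible C, E

Pot 1: 125 chips, eligible: A, B, C, D, E
Pot 2: 136 chips, eligible: B, C, D, E
Pot 3: 69 chips, eligible: B, C, E
Pot 4: 142 chips, eligible: C, E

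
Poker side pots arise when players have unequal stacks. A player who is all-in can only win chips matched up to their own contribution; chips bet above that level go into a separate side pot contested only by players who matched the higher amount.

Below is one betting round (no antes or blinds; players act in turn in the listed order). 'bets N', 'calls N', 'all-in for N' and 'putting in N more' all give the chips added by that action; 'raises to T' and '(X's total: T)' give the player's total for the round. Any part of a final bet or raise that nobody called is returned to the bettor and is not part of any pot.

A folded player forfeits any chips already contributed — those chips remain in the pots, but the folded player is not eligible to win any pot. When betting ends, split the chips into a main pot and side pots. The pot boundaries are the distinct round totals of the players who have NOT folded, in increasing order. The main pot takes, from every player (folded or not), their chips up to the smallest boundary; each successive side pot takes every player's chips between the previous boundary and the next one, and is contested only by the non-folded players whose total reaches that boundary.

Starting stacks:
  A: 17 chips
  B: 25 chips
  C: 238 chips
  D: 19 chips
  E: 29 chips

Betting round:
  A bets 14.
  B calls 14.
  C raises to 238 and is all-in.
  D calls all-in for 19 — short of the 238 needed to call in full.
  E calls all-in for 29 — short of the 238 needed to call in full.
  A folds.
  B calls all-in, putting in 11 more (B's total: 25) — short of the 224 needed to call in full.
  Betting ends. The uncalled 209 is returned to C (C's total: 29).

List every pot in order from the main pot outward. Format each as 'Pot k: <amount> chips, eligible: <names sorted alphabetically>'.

Pot 1: 90 chips, eligible: B, C, D, E
Pot 2: 18 chips, eligible: B, C, E
Pot 3: 8 chips, eligible: C, E

Derivation:
Contributions (after 209 returned to C): A=14, B=25, C=29, D=19, E=29
Folded: A
Pot levels (distinct totals of non-folded players): 19, 25, 29
Layer 1-19: A 14 + B 19 + C 19 + D 19 + E 19 = 90 chips; eligible B, C, D, E
Layer 20-25: 6 each from B, C, E = 6*3 = 18 chips; eligible B, C, E
Layer 26-29: 4 each from C, E = 4*2 = 8 chips; eligible C, E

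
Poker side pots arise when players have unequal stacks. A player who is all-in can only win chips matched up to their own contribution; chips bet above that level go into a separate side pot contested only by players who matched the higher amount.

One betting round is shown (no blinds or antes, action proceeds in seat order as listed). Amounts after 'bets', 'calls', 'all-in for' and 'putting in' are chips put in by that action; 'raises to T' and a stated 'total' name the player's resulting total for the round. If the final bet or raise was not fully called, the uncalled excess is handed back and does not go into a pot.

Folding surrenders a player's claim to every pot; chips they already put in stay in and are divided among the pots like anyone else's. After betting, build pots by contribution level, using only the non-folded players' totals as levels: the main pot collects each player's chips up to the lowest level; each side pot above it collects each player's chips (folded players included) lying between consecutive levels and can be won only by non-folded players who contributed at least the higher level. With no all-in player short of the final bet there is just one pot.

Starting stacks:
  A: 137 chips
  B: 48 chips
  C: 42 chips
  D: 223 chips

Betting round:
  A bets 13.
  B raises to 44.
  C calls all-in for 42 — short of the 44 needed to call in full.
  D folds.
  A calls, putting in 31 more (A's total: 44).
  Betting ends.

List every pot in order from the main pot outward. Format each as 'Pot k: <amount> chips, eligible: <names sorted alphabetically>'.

Pot 1: 126 chips, eligible: A, B, C
Pot 2: 4 chips, eligible: A, B

Derivation:
Contributions: A=44, B=44, C=42
Folded: D
Pot levels (distinct totals of non-folded players): 42, 44
Layer 1-42: 42 each from A, B, C = 42*3 = 126 chips; eligible A, B, C
Layer 43-44: 2 each from A, B = 2*2 = 4 chips; eligible A, B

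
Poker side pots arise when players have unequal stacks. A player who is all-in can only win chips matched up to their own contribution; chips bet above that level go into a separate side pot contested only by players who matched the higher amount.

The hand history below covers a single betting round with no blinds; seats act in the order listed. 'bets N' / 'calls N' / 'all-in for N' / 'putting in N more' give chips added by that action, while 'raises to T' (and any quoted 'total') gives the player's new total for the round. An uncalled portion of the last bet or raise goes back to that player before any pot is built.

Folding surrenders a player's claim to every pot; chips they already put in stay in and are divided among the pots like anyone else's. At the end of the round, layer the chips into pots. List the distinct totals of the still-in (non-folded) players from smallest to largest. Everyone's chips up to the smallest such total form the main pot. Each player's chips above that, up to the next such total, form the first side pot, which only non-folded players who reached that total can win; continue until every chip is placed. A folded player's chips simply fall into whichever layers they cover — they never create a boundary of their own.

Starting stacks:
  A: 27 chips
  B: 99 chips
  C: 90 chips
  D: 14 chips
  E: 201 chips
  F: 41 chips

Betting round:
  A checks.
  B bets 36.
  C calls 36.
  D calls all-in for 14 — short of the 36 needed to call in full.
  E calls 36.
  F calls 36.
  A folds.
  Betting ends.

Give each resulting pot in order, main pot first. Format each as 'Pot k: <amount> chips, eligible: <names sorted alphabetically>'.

Pot 1: 70 chips, eligible: B, C, D, E, F
Pot 2: 88 chips, eligible: B, C, E, F

Derivation:
Contributions: B=36, C=36, D=14, E=36, F=36
Folded: A
Pot levels (distinct totals of non-folded players): 14, 36
Layer 1-14: 14 each from B, C, D, E, F = 14*5 = 70 chips; eligible B, C, D, E, F
Layer 15-36: 22 each from B, C, E, F = 22*4 = 88 chips; eligible B, C, E, F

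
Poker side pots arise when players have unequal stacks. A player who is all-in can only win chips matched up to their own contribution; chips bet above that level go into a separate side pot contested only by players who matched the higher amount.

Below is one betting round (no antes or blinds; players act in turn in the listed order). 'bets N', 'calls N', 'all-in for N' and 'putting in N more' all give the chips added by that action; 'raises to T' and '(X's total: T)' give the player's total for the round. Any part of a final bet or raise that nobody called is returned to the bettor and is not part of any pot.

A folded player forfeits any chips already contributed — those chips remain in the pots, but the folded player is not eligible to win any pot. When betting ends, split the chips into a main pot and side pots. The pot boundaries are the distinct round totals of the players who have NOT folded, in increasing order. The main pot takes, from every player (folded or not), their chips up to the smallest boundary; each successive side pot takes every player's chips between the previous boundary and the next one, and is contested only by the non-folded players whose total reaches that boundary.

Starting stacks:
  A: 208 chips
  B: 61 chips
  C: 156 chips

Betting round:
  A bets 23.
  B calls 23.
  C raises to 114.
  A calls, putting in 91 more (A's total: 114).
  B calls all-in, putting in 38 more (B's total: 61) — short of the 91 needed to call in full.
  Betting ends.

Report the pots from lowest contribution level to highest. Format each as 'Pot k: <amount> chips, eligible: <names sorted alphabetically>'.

Pot 1: 183 chips, eligible: A, B, C
Pot 2: 106 chips, eligible: A, C

Derivation:
Contributions: A=114, B=61, C=114
Pot levels (distinct totals of non-folded players): 61, 114
Layer 1-61: 61 each from A, B, C = 61*3 = 183 chips; eligible A, B, C
Layer 62-114: 53 each from A, C = 53*2 = 106 chips; eligible A, C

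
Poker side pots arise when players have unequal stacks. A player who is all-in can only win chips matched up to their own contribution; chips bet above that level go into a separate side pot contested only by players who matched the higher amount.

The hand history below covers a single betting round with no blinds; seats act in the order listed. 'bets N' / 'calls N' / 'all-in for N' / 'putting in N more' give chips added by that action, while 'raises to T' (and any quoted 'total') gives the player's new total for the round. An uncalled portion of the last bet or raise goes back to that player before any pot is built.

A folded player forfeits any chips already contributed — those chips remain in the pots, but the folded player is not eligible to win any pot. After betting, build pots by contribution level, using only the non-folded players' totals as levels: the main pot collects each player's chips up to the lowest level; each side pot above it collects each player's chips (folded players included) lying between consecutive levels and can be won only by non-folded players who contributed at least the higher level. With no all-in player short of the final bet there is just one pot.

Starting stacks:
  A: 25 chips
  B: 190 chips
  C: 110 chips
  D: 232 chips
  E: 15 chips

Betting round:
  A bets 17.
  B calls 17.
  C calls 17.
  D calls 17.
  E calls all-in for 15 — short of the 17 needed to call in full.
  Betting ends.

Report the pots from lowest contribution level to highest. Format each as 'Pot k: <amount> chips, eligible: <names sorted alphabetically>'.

Contributions: A=17, B=17, C=17, D=17, E=15
Pot levels (distinct totals of non-folded players): 15, 17
Layer 1-15: 15 each from A, B, C, D, E = 15*5 = 75 chips; eligible A, B, C, D, E
Layer 16-17: 2 each from A, B, C, D = 2*4 = 8 chips; eligible A, B, C, D

Pot 1: 75 chips, eligible: A, B, C, D, E
Pot 2: 8 chips, eligible: A, B, C, D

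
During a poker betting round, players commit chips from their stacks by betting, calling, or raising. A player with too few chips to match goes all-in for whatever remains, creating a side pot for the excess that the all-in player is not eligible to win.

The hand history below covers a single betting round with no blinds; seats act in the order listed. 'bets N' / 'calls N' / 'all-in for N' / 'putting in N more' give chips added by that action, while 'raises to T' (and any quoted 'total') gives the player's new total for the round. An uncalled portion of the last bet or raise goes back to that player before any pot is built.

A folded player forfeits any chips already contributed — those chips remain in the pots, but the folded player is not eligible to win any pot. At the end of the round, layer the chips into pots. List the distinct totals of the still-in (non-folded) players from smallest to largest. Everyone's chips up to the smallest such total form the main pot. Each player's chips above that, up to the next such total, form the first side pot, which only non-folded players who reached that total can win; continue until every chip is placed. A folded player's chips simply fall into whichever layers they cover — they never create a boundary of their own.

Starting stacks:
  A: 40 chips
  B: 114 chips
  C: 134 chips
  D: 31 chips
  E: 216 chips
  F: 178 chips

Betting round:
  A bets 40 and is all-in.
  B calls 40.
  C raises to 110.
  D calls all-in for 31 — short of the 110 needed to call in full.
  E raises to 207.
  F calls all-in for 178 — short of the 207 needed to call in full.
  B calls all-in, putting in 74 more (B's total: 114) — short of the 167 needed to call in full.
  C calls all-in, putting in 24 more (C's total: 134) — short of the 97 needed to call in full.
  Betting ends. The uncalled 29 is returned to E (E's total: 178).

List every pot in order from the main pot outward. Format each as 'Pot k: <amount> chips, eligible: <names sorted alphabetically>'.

Contributions (after 29 returned to E): A=40, B=114, C=134, D=31, E=178, F=178
Pot levels (distinct totals of non-folded players): 31, 40, 114, 134, 178
Layer 1-31: 31 each from A, B, C, D, E, F = 31*6 = 186 chips; eligible A, B, C, D, E, F
Layer 32-40: 9 each from A, B, C, E, F = 9*5 = 45 chips; eligible A, B, C, E, F
Layer 41-114: 74 each from B, C, E, F = 74*4 = 296 chips; eligible B, C, E, F
Layer 115-134: 20 each from C, E, F = 20*3 = 60 chips; eligible C, E, F
Layer 135-178: 44 each from E, F = 44*2 = 88 chips; eligible E, F

Pot 1: 186 chips, eligible: A, B, C, D, E, F
Pot 2: 45 chips, eligible: A, B, C, E, F
Pot 3: 296 chips, eligible: B, C, E, F
Pot 4: 60 chips, eligible: C, E, F
Pot 5: 88 chips, eligible: E, F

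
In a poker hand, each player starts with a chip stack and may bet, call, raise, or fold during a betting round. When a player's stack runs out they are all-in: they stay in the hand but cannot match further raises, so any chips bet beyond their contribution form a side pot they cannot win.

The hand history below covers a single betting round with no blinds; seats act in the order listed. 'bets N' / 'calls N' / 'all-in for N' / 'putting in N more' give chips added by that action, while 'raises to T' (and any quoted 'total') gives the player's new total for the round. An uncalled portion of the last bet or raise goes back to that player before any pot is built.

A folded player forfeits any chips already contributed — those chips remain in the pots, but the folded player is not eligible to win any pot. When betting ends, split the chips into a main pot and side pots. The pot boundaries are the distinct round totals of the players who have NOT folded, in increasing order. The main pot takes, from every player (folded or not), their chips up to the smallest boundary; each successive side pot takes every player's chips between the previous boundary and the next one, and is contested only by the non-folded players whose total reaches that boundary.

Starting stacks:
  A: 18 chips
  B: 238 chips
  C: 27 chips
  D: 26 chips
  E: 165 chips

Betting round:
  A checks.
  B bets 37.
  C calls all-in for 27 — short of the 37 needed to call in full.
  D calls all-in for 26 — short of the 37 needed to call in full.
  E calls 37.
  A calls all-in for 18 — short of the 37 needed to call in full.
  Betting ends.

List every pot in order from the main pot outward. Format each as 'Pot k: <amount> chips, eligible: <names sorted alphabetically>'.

Contributions: A=18, B=37, C=27, D=26, E=37
Pot levels (distinct totals of non-folded players): 18, 26, 27, 37
Layer 1-18: 18 each from A, B, C, D, E = 18*5 = 90 chips; eligible A, B, C, D, E
Layer 19-26: 8 each from B, C, D, E = 8*4 = 32 chips; eligible B, C, D, E
Layer 27-27: 1 each from B, C, E = 1*3 = 3 chips; eligible B, C, E
Layer 28-37: 10 each from B, E = 10*2 = 20 chips; eligible B, E

Pot 1: 90 chips, eligible: A, B, C, D, E
Pot 2: 32 chips, eligible: B, C, D, E
Pot 3: 3 chips, eligible: B, C, E
Pot 4: 20 chips, eligible: B, E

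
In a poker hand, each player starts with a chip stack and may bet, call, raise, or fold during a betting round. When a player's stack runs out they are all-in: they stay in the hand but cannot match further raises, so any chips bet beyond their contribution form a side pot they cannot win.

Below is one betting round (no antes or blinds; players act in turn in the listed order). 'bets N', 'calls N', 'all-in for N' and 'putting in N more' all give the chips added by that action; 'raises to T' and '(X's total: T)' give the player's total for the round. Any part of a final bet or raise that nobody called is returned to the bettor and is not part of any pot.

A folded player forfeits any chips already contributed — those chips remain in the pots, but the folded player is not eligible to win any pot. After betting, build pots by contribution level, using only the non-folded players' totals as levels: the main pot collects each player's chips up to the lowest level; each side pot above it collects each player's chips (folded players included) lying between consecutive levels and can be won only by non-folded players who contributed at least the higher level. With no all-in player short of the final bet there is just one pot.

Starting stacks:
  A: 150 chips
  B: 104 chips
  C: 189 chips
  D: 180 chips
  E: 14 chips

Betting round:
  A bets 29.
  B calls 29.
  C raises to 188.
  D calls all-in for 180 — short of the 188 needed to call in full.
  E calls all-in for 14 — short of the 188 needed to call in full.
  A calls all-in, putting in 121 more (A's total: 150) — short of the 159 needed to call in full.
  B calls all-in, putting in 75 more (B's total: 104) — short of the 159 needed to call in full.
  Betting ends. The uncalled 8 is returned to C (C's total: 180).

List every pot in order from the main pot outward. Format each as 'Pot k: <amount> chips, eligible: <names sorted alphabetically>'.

Contributions (after 8 returned to C): A=150, B=104, C=180, D=180, E=14
Pot levels (distinct totals of non-folded players): 14, 104, 150, 180
Layer 1-14: 14 each from A, B, C, D, E = 14*5 = 70 chips; eligible A, B, C, D, E
Layer 15-104: 90 each from A, B, C, D = 90*4 = 360 chips; eligible A, B, C, D
Layer 105-150: 46 each from A, C, D = 46*3 = 138 chips; eligible A, C, D
Layer 151-180: 30 each from C, D = 30*2 = 60 chips; eligible C, D

Pot 1: 70 chips, eligible: A, B, C, D, E
Pot 2: 360 chips, eligible: A, B, C, D
Pot 3: 138 chips, eligible: A, C, D
Pot 4: 60 chips, eligible: C, D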